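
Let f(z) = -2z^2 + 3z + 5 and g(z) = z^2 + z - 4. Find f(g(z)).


Substitute g(z) into f:
f(g(z)) = -2*(z^2 + z - 4)^2 + 3*(z^2 + z - 4) + 5
(z^2 + z - 4)^2 = z^4 + 2z^3 - 7z^2 - 8z + 16
Expand and combine: -2z^4 - 4z^3 + 17z^2 + 19z - 39


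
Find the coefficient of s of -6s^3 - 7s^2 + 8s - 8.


Read off the coefficient of s: 8


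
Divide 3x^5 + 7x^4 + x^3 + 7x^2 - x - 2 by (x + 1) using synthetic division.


Synthetic division with c = -1. Coefficients: 3, 7, 1, 7, -1, -2
Bring down 3.
  3 * -1 = -3; -3 + 7 = 4
  4 * -1 = -4; -4 + 1 = -3
  -3 * -1 = 3; 3 + 7 = 10
  10 * -1 = -10; -10 - 1 = -11
  -11 * -1 = 11; 11 - 2 = 9
Quotient: 3x^4 + 4x^3 - 3x^2 + 10x - 11, Remainder: 9


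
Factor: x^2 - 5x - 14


Roots satisfy r1 + r2 = -b/a = 5 and r1*r2 = c/a = -14.
So r1 = -2, r2 = 7.
x^2 - 5x - 14 = (x - r1)(x - r2) = (x + 2)(x - 7)


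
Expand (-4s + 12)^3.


Expand (-4s + 12)^3 by repeated multiplication:
  (-4s + 12)^2 = 16s^2 - 96s + 144
= -64s^3 + 576s^2 - 1728s + 1728


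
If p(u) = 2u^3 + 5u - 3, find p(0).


Using direct substitution:
  2 * (0)^3 = 0
  0 * (0)^2 = 0
  5 * (0)^1 = 0
  constant: -3
Sum = 0 + 0 + 0 - 3 = -3


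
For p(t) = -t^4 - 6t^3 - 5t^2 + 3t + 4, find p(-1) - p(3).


p(-1) = 1
p(3) = -275
p(-1) - p(3) = 1 + 275 = 276


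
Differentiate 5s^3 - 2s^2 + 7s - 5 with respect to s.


Apply the power rule term by term:
  d/ds(5s^3) = 15s^2
  d/ds(-2s^2) = -4s
  d/ds(7s) = 7
  d/ds(-5) = 0
p'(s) = 15s^2 - 4s + 7


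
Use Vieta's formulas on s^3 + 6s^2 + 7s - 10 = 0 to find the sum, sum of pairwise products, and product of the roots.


Monic cubic s^3+bs^2+cs+d=0: sum=-b, pairwise sum=c, product=-d.
b=6, c=7, d=-10
r1+r2+r3 = -6
r1r2+r1r3+r2r3 = 7
r1r2r3 = 10


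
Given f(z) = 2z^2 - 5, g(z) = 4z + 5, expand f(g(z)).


Substitute g(z) into f:
f(g(z)) = 2*(4z + 5)^2 + (-5)
(4z + 5)^2 = 16z^2 + 40z + 25
Expand and combine: 32z^2 + 80z + 45


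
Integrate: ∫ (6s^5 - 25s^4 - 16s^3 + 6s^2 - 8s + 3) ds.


Reverse power rule on each term:
  ∫ 6s^5 ds = s^6
  ∫ -25s^4 ds = -5s^5
  ∫ -16s^3 ds = -4s^4
  ∫ 6s^2 ds = 2s^3
  ∫ -8s ds = -4s^2
  ∫ 3 ds = 3s
F(s) = s^6 - 5s^5 - 4s^4 + 2s^3 - 4s^2 + 3s + C


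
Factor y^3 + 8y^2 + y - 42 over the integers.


Try integer roots (divisors of -42). y=-3: p(-3)=0.
Divide out (y + 3): quotient is y^2 + 5y - 14.
Factor the quadratic: (y - 2)(y + 7)
Result: (y + 3)(y - 2)(y + 7)


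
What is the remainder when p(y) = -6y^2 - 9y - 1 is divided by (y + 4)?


By the Remainder Theorem, the remainder equals p(-4):
  -6*(-4)^2 = -96
  -9*(-4)^1 = 36
  constant: -1
Sum: -96 + 36 - 1 = -61


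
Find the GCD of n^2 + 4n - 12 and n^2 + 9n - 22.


Factor each:
  n^2 + 4n - 12 = (n - 2)(n + 6)
  n^2 + 9n - 22 = (n - 2)(n + 11)
Common monic factor: n - 2


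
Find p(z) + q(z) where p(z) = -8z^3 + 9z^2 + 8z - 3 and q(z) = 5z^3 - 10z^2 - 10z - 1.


Align terms by degree and add:
  -8z^3 + 9z^2 + 8z - 3
+ 5z^3 - 10z^2 - 10z - 1
= -3z^3 - z^2 - 2z - 4


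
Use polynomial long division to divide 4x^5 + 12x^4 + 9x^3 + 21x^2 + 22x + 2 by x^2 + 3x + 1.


(4x^5 + 12x^4 + 9x^3 + 21x^2 + 22x + 2) / (x^2 + 3x + 1)
Step 1: 4x^3 * (x^2 + 3x + 1) = 4x^5 + 12x^4 + 4x^3; subtract.
Step 2: 0 * (x^2 + 3x + 1) = 0; subtract.
Step 3: 5x * (x^2 + 3x + 1) = 5x^3 + 15x^2 + 5x; subtract.
Step 4: 6 * (x^2 + 3x + 1) = 6x^2 + 18x + 6; subtract.
Quotient: 4x^3 + 5x + 6, Remainder: -x - 4


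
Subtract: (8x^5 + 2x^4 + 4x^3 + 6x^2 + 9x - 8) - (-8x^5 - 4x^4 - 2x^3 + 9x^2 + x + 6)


Distribute the minus sign:
  (8x^5 + 2x^4 + 4x^3 + 6x^2 + 9x - 8)
- (-8x^5 - 4x^4 - 2x^3 + 9x^2 + x + 6)
Negate second polynomial: 8x^5 + 4x^4 + 2x^3 - 9x^2 - x - 6
Add: 16x^5 + 6x^4 + 6x^3 - 3x^2 + 8x - 14


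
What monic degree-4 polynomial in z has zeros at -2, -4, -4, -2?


p(z) = (z + 2)(z + 4)(z + 4)(z + 2)
Expand: z^4 + 12z^3 + 52z^2 + 96z + 64


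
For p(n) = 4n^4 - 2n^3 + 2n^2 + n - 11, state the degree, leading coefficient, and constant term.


Highest power of n is 4, with coefficient 4. Constant term is -11.
Degree = 4, leading coefficient = 4, constant term = -11


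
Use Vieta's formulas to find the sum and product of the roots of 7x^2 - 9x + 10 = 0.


For ax^2+bx+c=0: sum = -b/a, product = c/a.
a=7, b=-9, c=10
Sum = -(-9)/7 = 9/7
Product = (10)/7 = 10/7


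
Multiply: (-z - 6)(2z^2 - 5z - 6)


Distribute each term of the first polynomial:
  (-z)(2z^2 - 5z - 6) = -2z^3 + 5z^2 + 6z
  (-6)(2z^2 - 5z - 6) = -12z^2 + 30z + 36
Sum: -2z^3 - 7z^2 + 36z + 36


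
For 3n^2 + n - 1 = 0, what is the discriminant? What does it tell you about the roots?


D = b^2 - 4ac = (1)^2 - 4(3)(-1) = 1 + 12 = 13
Since D > 0: two distinct irrational roots


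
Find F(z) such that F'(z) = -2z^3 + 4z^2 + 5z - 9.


Reverse power rule on each term:
  ∫ -2z^3 dz = -(1/2)z^4
  ∫ 4z^2 dz = (4/3)z^3
  ∫ 5z dz = (5/2)z^2
  ∫ -9 dz = -9z
F(z) = -(1/2)z^4 + (4/3)z^3 + (5/2)z^2 - 9z + C


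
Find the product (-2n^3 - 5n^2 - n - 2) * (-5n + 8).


Distribute each term of the first polynomial:
  (-2n^3)(-5n + 8) = 10n^4 - 16n^3
  (-5n^2)(-5n + 8) = 25n^3 - 40n^2
  (-n)(-5n + 8) = 5n^2 - 8n
  (-2)(-5n + 8) = 10n - 16
Sum: 10n^4 + 9n^3 - 35n^2 + 2n - 16


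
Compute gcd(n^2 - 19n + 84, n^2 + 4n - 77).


Factor each:
  n^2 - 19n + 84 = (n - 7)(n - 12)
  n^2 + 4n - 77 = (n - 7)(n + 11)
Common monic factor: n - 7


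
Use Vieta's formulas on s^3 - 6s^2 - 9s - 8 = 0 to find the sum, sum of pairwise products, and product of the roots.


Monic cubic s^3+bs^2+cs+d=0: sum=-b, pairwise sum=c, product=-d.
b=-6, c=-9, d=-8
r1+r2+r3 = 6
r1r2+r1r3+r2r3 = -9
r1r2r3 = 8


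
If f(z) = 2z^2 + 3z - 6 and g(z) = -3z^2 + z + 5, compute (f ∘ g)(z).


Substitute g(z) into f:
f(g(z)) = 2*(-3z^2 + z + 5)^2 + 3*(-3z^2 + z + 5) + (-6)
(-3z^2 + z + 5)^2 = 9z^4 - 6z^3 - 29z^2 + 10z + 25
Expand and combine: 18z^4 - 12z^3 - 67z^2 + 23z + 59


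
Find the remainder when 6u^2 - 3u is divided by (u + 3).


By the Remainder Theorem, the remainder equals p(-3):
  6*(-3)^2 = 54
  -3*(-3)^1 = 9
  constant: 0
Sum: 54 + 9 + 0 = 63


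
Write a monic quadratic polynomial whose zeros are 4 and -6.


p(z) = (z - 4)(z + 6)
Expand: z^2 + 2z - 24


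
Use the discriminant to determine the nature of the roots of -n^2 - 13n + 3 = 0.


D = b^2 - 4ac = (-13)^2 - 4(-1)(3) = 169 + 12 = 181
Since D > 0: two distinct irrational roots


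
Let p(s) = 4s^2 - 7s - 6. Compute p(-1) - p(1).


p(-1) = 5
p(1) = -9
p(-1) - p(1) = 5 + 9 = 14


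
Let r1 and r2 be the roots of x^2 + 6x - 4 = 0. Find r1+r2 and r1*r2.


For ax^2+bx+c=0: sum = -b/a, product = c/a.
a=1, b=6, c=-4
Sum = -(6)/1 = -6
Product = (-4)/1 = -4


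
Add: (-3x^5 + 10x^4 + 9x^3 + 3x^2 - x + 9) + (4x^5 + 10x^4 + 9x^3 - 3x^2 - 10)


Align terms by degree and add:
  -3x^5 + 10x^4 + 9x^3 + 3x^2 - x + 9
+ 4x^5 + 10x^4 + 9x^3 - 3x^2 - 10
= x^5 + 20x^4 + 18x^3 - x - 1


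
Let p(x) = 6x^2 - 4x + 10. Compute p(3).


Using direct substitution:
  6 * (3)^2 = 54
  -4 * (3)^1 = -12
  constant: 10
Sum = 54 - 12 + 10 = 52


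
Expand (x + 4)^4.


Expand (x + 4)^4 by repeated multiplication:
  (x + 4)^2 = x^2 + 8x + 16
  (x + 4)^3 = x^3 + 12x^2 + 48x + 64
= x^4 + 16x^3 + 96x^2 + 256x + 256


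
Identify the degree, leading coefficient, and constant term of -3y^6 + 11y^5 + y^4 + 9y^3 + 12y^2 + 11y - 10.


Highest power of y is 6, with coefficient -3. Constant term is -10.
Degree = 6, leading coefficient = -3, constant term = -10


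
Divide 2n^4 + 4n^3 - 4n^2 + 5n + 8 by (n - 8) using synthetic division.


Synthetic division with c = 8. Coefficients: 2, 4, -4, 5, 8
Bring down 2.
  2 * 8 = 16; 16 + 4 = 20
  20 * 8 = 160; 160 - 4 = 156
  156 * 8 = 1248; 1248 + 5 = 1253
  1253 * 8 = 10024; 10024 + 8 = 10032
Quotient: 2n^3 + 20n^2 + 156n + 1253, Remainder: 10032


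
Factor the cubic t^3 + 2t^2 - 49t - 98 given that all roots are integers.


Try integer roots (divisors of -98). t=-2: p(-2)=0.
Divide out (t + 2): quotient is t^2 - 49.
Factor the quadratic: (t - 7)(t + 7)
Result: (t + 2)(t - 7)(t + 7)


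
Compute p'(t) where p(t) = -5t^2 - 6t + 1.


Apply the power rule term by term:
  d/dt(-5t^2) = -10t
  d/dt(-6t) = -6
  d/dt(1) = 0
p'(t) = -10t - 6


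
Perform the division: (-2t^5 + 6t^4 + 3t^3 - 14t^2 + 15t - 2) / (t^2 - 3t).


(-2t^5 + 6t^4 + 3t^3 - 14t^2 + 15t - 2) / (t^2 - 3t)
Step 1: -2t^3 * (t^2 - 3t) = -2t^5 + 6t^4; subtract.
Step 2: 0 * (t^2 - 3t) = 0; subtract.
Step 3: 3t * (t^2 - 3t) = 3t^3 - 9t^2; subtract.
Step 4: -5 * (t^2 - 3t) = -5t^2 + 15t; subtract.
Quotient: -2t^3 + 3t - 5, Remainder: -2


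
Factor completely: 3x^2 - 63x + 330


Roots satisfy r1 + r2 = -b/a = 21 and r1*r2 = c/a = 110.
So r1 = 10, r2 = 11.
3x^2 - 63x + 330 = 3(x - r1)(x - r2) = 3(x - 10)(x - 11)


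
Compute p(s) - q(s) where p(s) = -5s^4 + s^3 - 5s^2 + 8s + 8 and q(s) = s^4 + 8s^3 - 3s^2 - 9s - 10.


Distribute the minus sign:
  (-5s^4 + s^3 - 5s^2 + 8s + 8)
- (s^4 + 8s^3 - 3s^2 - 9s - 10)
Negate second polynomial: -s^4 - 8s^3 + 3s^2 + 9s + 10
Add: -6s^4 - 7s^3 - 2s^2 + 17s + 18


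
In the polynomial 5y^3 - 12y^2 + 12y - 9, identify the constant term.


Read off the constant term: -9


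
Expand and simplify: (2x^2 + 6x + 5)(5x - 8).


Distribute each term of the first polynomial:
  (2x^2)(5x - 8) = 10x^3 - 16x^2
  (6x)(5x - 8) = 30x^2 - 48x
  (5)(5x - 8) = 25x - 40
Sum: 10x^3 + 14x^2 - 23x - 40


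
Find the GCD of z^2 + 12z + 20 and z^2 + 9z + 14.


Factor each:
  z^2 + 12z + 20 = (z + 2)(z + 10)
  z^2 + 9z + 14 = (z + 2)(z + 7)
Common monic factor: z + 2


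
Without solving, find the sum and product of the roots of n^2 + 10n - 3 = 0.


For an^2+bn+c=0: sum = -b/a, product = c/a.
a=1, b=10, c=-3
Sum = -(10)/1 = -10
Product = (-3)/1 = -3


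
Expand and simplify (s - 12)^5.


Expand (s - 12)^5 by repeated multiplication:
  (s - 12)^2 = s^2 - 24s + 144
  (s - 12)^3 = s^3 - 36s^2 + 432s - 1728
  (s - 12)^4 = s^4 - 48s^3 + 864s^2 - 6912s + 20736
= s^5 - 60s^4 + 1440s^3 - 17280s^2 + 103680s - 248832


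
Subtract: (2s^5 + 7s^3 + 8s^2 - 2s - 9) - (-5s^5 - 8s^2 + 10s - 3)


Distribute the minus sign:
  (2s^5 + 7s^3 + 8s^2 - 2s - 9)
- (-5s^5 - 8s^2 + 10s - 3)
Negate second polynomial: 5s^5 + 8s^2 - 10s + 3
Add: 7s^5 + 7s^3 + 16s^2 - 12s - 6


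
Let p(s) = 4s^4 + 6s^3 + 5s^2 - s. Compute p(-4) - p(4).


p(-4) = 724
p(4) = 1484
p(-4) - p(4) = 724 - 1484 = -760


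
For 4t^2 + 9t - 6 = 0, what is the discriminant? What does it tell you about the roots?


D = b^2 - 4ac = (9)^2 - 4(4)(-6) = 81 + 96 = 177
Since D > 0: two distinct irrational roots


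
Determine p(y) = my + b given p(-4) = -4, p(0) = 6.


p(y) = my + b. Using p(-4)=-4, p(0)=6:
m = (-4 - 6)/(-4) = -10/-4 = 5/2
b = -4 - m*(-4) = -4 + 10 = 6
p(y) = (5/2)y + 6


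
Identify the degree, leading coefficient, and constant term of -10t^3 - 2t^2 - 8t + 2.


Highest power of t is 3, with coefficient -10. Constant term is 2.
Degree = 3, leading coefficient = -10, constant term = 2


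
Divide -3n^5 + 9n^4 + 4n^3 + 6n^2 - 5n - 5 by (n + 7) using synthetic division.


Synthetic division with c = -7. Coefficients: -3, 9, 4, 6, -5, -5
Bring down -3.
  -3 * -7 = 21; 21 + 9 = 30
  30 * -7 = -210; -210 + 4 = -206
  -206 * -7 = 1442; 1442 + 6 = 1448
  1448 * -7 = -10136; -10136 - 5 = -10141
  -10141 * -7 = 70987; 70987 - 5 = 70982
Quotient: -3n^4 + 30n^3 - 206n^2 + 1448n - 10141, Remainder: 70982


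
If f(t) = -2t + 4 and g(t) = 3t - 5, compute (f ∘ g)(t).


Substitute g(t) into f:
f(g(t)) = -2*(3t - 5) + 4
Expand and combine: -6t + 14


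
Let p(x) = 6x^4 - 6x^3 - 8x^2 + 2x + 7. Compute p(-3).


Using direct substitution:
  6 * (-3)^4 = 486
  -6 * (-3)^3 = 162
  -8 * (-3)^2 = -72
  2 * (-3)^1 = -6
  constant: 7
Sum = 486 + 162 - 72 - 6 + 7 = 577


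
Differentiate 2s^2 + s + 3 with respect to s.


Apply the power rule term by term:
  d/ds(2s^2) = 4s
  d/ds(s) = 1
  d/ds(3) = 0
p'(s) = 4s + 1


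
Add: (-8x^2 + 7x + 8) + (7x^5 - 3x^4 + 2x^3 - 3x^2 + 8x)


Align terms by degree and add:
  -8x^2 + 7x + 8
+ 7x^5 - 3x^4 + 2x^3 - 3x^2 + 8x
= 7x^5 - 3x^4 + 2x^3 - 11x^2 + 15x + 8


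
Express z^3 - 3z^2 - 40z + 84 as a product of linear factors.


Try integer roots (divisors of 84). z=-6: p(-6)=0.
Divide out (z + 6): quotient is z^2 - 9z + 14.
Factor the quadratic: (z - 7)(z - 2)
Result: (z + 6)(z - 7)(z - 2)


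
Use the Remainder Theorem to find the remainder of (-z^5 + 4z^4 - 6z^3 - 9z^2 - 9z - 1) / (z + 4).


By the Remainder Theorem, the remainder equals p(-4):
  -1*(-4)^5 = 1024
  4*(-4)^4 = 1024
  -6*(-4)^3 = 384
  -9*(-4)^2 = -144
  -9*(-4)^1 = 36
  constant: -1
Sum: 1024 + 1024 + 384 - 144 + 36 - 1 = 2323


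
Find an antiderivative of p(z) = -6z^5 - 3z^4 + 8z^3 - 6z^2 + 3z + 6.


Reverse power rule on each term:
  ∫ -6z^5 dz = -z^6
  ∫ -3z^4 dz = -(3/5)z^5
  ∫ 8z^3 dz = 2z^4
  ∫ -6z^2 dz = -2z^3
  ∫ 3z dz = (3/2)z^2
  ∫ 6 dz = 6z
F(z) = -z^6 - (3/5)z^5 + 2z^4 - 2z^3 + (3/2)z^2 + 6z + C


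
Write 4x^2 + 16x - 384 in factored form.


Roots satisfy r1 + r2 = -b/a = -4 and r1*r2 = c/a = -96.
So r1 = -12, r2 = 8.
4x^2 + 16x - 384 = 4(x - r1)(x - r2) = 4(x + 12)(x - 8)


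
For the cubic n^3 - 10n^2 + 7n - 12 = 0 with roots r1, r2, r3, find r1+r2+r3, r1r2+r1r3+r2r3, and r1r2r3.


Monic cubic n^3+bn^2+cn+d=0: sum=-b, pairwise sum=c, product=-d.
b=-10, c=7, d=-12
r1+r2+r3 = 10
r1r2+r1r3+r2r3 = 7
r1r2r3 = 12


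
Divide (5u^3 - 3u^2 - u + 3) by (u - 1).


(5u^3 - 3u^2 - u + 3) / (u - 1)
Step 1: 5u^2 * (u - 1) = 5u^3 - 5u^2; subtract.
Step 2: 2u * (u - 1) = 2u^2 - 2u; subtract.
Step 3: 1 * (u - 1) = u - 1; subtract.
Quotient: 5u^2 + 2u + 1, Remainder: 4


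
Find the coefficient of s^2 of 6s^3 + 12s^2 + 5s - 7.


Read off the coefficient of s^2: 12


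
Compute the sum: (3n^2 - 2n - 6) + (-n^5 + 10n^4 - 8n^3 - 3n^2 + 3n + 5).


Align terms by degree and add:
  3n^2 - 2n - 6
  -n^5 + 10n^4 - 8n^3 - 3n^2 + 3n + 5
= -n^5 + 10n^4 - 8n^3 + n - 1


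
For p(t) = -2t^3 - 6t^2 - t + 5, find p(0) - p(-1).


p(0) = 5
p(-1) = 2
p(0) - p(-1) = 5 - 2 = 3


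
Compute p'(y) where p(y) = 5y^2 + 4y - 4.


Apply the power rule term by term:
  d/dy(5y^2) = 10y
  d/dy(4y) = 4
  d/dy(-4) = 0
p'(y) = 10y + 4


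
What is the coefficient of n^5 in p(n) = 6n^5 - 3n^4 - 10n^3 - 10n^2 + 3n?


Read off the coefficient of n^5: 6


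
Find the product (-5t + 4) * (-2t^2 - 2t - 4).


Distribute each term of the first polynomial:
  (-5t)(-2t^2 - 2t - 4) = 10t^3 + 10t^2 + 20t
  (4)(-2t^2 - 2t - 4) = -8t^2 - 8t - 16
Sum: 10t^3 + 2t^2 + 12t - 16


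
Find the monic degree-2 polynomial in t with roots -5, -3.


p(t) = (t + 5)(t + 3)
Expand: t^2 + 8t + 15


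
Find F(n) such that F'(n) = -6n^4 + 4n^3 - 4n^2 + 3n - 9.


Reverse power rule on each term:
  ∫ -6n^4 dn = -(6/5)n^5
  ∫ 4n^3 dn = n^4
  ∫ -4n^2 dn = -(4/3)n^3
  ∫ 3n dn = (3/2)n^2
  ∫ -9 dn = -9n
F(n) = -(6/5)n^5 + n^4 - (4/3)n^3 + (3/2)n^2 - 9n + C


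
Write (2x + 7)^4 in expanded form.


Expand (2x + 7)^4 by repeated multiplication:
  (2x + 7)^2 = 4x^2 + 28x + 49
  (2x + 7)^3 = 8x^3 + 84x^2 + 294x + 343
= 16x^4 + 224x^3 + 1176x^2 + 2744x + 2401


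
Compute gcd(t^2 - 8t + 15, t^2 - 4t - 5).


Factor each:
  t^2 - 8t + 15 = (t - 5)(t - 3)
  t^2 - 4t - 5 = (t - 5)(t + 1)
Common monic factor: t - 5


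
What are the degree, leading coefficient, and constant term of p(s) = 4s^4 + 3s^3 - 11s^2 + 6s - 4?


Highest power of s is 4, with coefficient 4. Constant term is -4.
Degree = 4, leading coefficient = 4, constant term = -4


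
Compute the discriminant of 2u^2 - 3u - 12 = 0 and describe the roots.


D = b^2 - 4ac = (-3)^2 - 4(2)(-12) = 9 + 96 = 105
Since D > 0: two distinct irrational roots


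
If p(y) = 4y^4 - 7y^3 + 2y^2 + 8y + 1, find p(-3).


Using direct substitution:
  4 * (-3)^4 = 324
  -7 * (-3)^3 = 189
  2 * (-3)^2 = 18
  8 * (-3)^1 = -24
  constant: 1
Sum = 324 + 189 + 18 - 24 + 1 = 508


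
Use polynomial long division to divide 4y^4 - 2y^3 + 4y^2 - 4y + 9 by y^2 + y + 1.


(4y^4 - 2y^3 + 4y^2 - 4y + 9) / (y^2 + y + 1)
Step 1: 4y^2 * (y^2 + y + 1) = 4y^4 + 4y^3 + 4y^2; subtract.
Step 2: -6y * (y^2 + y + 1) = -6y^3 - 6y^2 - 6y; subtract.
Step 3: 6 * (y^2 + y + 1) = 6y^2 + 6y + 6; subtract.
Quotient: 4y^2 - 6y + 6, Remainder: -4y + 3


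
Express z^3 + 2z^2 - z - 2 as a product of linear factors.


Try integer roots (divisors of -2). z=-2: p(-2)=0.
Divide out (z + 2): quotient is z^2 - 1.
Factor the quadratic: (z + 1)(z - 1)
Result: (z + 2)(z + 1)(z - 1)


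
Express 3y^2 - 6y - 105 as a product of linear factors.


Roots satisfy r1 + r2 = -b/a = 2 and r1*r2 = c/a = -35.
So r1 = -5, r2 = 7.
3y^2 - 6y - 105 = 3(y - r1)(y - r2) = 3(y + 5)(y - 7)


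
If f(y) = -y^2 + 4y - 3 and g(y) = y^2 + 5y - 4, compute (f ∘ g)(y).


Substitute g(y) into f:
f(g(y)) = -1*(y^2 + 5y - 4)^2 + 4*(y^2 + 5y - 4) + (-3)
(y^2 + 5y - 4)^2 = y^4 + 10y^3 + 17y^2 - 40y + 16
Expand and combine: -y^4 - 10y^3 - 13y^2 + 60y - 35


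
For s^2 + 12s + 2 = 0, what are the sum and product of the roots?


For as^2+bs+c=0: sum = -b/a, product = c/a.
a=1, b=12, c=2
Sum = -(12)/1 = -12
Product = (2)/1 = 2


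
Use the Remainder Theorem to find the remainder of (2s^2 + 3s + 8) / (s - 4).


By the Remainder Theorem, the remainder equals p(4):
  2*(4)^2 = 32
  3*(4)^1 = 12
  constant: 8
Sum: 32 + 12 + 8 = 52


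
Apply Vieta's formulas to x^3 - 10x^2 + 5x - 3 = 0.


Monic cubic x^3+bx^2+cx+d=0: sum=-b, pairwise sum=c, product=-d.
b=-10, c=5, d=-3
r1+r2+r3 = 10
r1r2+r1r3+r2r3 = 5
r1r2r3 = 3


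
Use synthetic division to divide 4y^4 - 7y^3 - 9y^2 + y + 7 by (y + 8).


Synthetic division with c = -8. Coefficients: 4, -7, -9, 1, 7
Bring down 4.
  4 * -8 = -32; -32 - 7 = -39
  -39 * -8 = 312; 312 - 9 = 303
  303 * -8 = -2424; -2424 + 1 = -2423
  -2423 * -8 = 19384; 19384 + 7 = 19391
Quotient: 4y^3 - 39y^2 + 303y - 2423, Remainder: 19391


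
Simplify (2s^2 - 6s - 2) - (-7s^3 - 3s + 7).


Distribute the minus sign:
  (2s^2 - 6s - 2)
- (-7s^3 - 3s + 7)
Negate second polynomial: 7s^3 + 3s - 7
Add: 7s^3 + 2s^2 - 3s - 9


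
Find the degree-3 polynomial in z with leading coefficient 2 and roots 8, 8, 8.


p(z) = 2(z - 8)(z - 8)(z - 8)
Expand: 2z^3 - 48z^2 + 384z - 1024


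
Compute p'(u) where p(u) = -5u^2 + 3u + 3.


Apply the power rule term by term:
  d/du(-5u^2) = -10u
  d/du(3u) = 3
  d/du(3) = 0
p'(u) = -10u + 3


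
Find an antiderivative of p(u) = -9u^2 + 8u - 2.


Reverse power rule on each term:
  ∫ -9u^2 du = -3u^3
  ∫ 8u du = 4u^2
  ∫ -2 du = -2u
F(u) = -3u^3 + 4u^2 - 2u + C


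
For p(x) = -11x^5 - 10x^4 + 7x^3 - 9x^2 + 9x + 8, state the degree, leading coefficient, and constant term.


Highest power of x is 5, with coefficient -11. Constant term is 8.
Degree = 5, leading coefficient = -11, constant term = 8


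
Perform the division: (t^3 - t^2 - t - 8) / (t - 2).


(t^3 - t^2 - t - 8) / (t - 2)
Step 1: t^2 * (t - 2) = t^3 - 2t^2; subtract.
Step 2: t * (t - 2) = t^2 - 2t; subtract.
Step 3: 1 * (t - 2) = t - 2; subtract.
Quotient: t^2 + t + 1, Remainder: -6


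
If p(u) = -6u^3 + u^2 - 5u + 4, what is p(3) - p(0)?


p(3) = -164
p(0) = 4
p(3) - p(0) = -164 - 4 = -168


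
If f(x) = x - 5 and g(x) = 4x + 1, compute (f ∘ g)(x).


Substitute g(x) into f:
f(g(x)) = 1*(4x + 1) + (-5)
Expand and combine: 4x - 4


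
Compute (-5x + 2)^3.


Expand (-5x + 2)^3 by repeated multiplication:
  (-5x + 2)^2 = 25x^2 - 20x + 4
= -125x^3 + 150x^2 - 60x + 8


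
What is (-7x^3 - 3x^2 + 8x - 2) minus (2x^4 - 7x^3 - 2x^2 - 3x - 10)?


Distribute the minus sign:
  (-7x^3 - 3x^2 + 8x - 2)
- (2x^4 - 7x^3 - 2x^2 - 3x - 10)
Negate second polynomial: -2x^4 + 7x^3 + 2x^2 + 3x + 10
Add: -2x^4 - x^2 + 11x + 8


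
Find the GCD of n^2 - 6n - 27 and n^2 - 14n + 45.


Factor each:
  n^2 - 6n - 27 = (n - 9)(n + 3)
  n^2 - 14n + 45 = (n - 9)(n - 5)
Common monic factor: n - 9


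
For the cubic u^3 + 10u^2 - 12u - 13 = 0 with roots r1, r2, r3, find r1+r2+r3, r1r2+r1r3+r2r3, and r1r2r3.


Monic cubic u^3+bu^2+cu+d=0: sum=-b, pairwise sum=c, product=-d.
b=10, c=-12, d=-13
r1+r2+r3 = -10
r1r2+r1r3+r2r3 = -12
r1r2r3 = 13


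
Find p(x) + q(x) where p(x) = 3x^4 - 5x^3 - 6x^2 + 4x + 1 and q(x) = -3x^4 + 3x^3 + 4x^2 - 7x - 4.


Align terms by degree and add:
  3x^4 - 5x^3 - 6x^2 + 4x + 1
  -3x^4 + 3x^3 + 4x^2 - 7x - 4
= -2x^3 - 2x^2 - 3x - 3


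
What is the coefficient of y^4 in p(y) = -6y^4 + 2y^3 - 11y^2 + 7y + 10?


Read off the coefficient of y^4: -6


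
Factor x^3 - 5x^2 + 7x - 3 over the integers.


Try integer roots (divisors of -3). x=3: p(3)=0.
Divide out (x - 3): quotient is x^2 - 2x + 1.
Factor the quadratic: (x - 1)(x - 1)
Result: (x - 3)(x - 1)(x - 1)


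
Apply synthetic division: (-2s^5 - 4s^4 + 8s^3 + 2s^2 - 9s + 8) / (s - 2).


Synthetic division with c = 2. Coefficients: -2, -4, 8, 2, -9, 8
Bring down -2.
  -2 * 2 = -4; -4 - 4 = -8
  -8 * 2 = -16; -16 + 8 = -8
  -8 * 2 = -16; -16 + 2 = -14
  -14 * 2 = -28; -28 - 9 = -37
  -37 * 2 = -74; -74 + 8 = -66
Quotient: -2s^4 - 8s^3 - 8s^2 - 14s - 37, Remainder: -66


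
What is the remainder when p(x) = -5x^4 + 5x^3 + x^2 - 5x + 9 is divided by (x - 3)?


By the Remainder Theorem, the remainder equals p(3):
  -5*(3)^4 = -405
  5*(3)^3 = 135
  1*(3)^2 = 9
  -5*(3)^1 = -15
  constant: 9
Sum: -405 + 135 + 9 - 15 + 9 = -267


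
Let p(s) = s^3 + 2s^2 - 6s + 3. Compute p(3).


Using direct substitution:
  1 * (3)^3 = 27
  2 * (3)^2 = 18
  -6 * (3)^1 = -18
  constant: 3
Sum = 27 + 18 - 18 + 3 = 30


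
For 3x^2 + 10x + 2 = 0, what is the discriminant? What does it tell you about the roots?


D = b^2 - 4ac = (10)^2 - 4(3)(2) = 100 - 24 = 76
Since D > 0: two distinct irrational roots


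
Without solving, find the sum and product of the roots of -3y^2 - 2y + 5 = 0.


For ay^2+by+c=0: sum = -b/a, product = c/a.
a=-3, b=-2, c=5
Sum = -(-2)/-3 = -2/3
Product = (5)/-3 = -5/3


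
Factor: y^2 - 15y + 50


Roots satisfy r1 + r2 = -b/a = 15 and r1*r2 = c/a = 50.
So r1 = 10, r2 = 5.
y^2 - 15y + 50 = (y - r1)(y - r2) = (y - 10)(y - 5)


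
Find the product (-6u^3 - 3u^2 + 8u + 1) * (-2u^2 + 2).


Distribute each term of the first polynomial:
  (-6u^3)(-2u^2 + 2) = 12u^5 - 12u^3
  (-3u^2)(-2u^2 + 2) = 6u^4 - 6u^2
  (8u)(-2u^2 + 2) = -16u^3 + 16u
  (1)(-2u^2 + 2) = -2u^2 + 2
Sum: 12u^5 + 6u^4 - 28u^3 - 8u^2 + 16u + 2


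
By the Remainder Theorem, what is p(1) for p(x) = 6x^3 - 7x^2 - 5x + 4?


By the Remainder Theorem, the remainder equals p(1):
  6*(1)^3 = 6
  -7*(1)^2 = -7
  -5*(1)^1 = -5
  constant: 4
Sum: 6 - 7 - 5 + 4 = -2


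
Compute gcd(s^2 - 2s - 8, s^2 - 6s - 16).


Factor each:
  s^2 - 2s - 8 = (s + 2)(s - 4)
  s^2 - 6s - 16 = (s + 2)(s - 8)
Common monic factor: s + 2


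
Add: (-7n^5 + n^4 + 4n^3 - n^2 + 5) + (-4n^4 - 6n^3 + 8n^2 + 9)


Align terms by degree and add:
  -7n^5 + n^4 + 4n^3 - n^2 + 5
  -4n^4 - 6n^3 + 8n^2 + 9
= -7n^5 - 3n^4 - 2n^3 + 7n^2 + 14


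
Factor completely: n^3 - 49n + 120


Try integer roots (divisors of 120). n=3: p(3)=0.
Divide out (n - 3): quotient is n^2 + 3n - 40.
Factor the quadratic: (n + 8)(n - 5)
Result: (n - 3)(n + 8)(n - 5)


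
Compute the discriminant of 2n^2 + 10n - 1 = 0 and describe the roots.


D = b^2 - 4ac = (10)^2 - 4(2)(-1) = 100 + 8 = 108
Since D > 0: two distinct irrational roots


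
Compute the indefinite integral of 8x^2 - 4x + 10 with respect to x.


Reverse power rule on each term:
  ∫ 8x^2 dx = (8/3)x^3
  ∫ -4x dx = -2x^2
  ∫ 10 dx = 10x
F(x) = (8/3)x^3 - 2x^2 + 10x + C


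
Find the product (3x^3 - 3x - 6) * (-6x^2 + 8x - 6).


Distribute each term of the first polynomial:
  (3x^3)(-6x^2 + 8x - 6) = -18x^5 + 24x^4 - 18x^3
  (-3x)(-6x^2 + 8x - 6) = 18x^3 - 24x^2 + 18x
  (-6)(-6x^2 + 8x - 6) = 36x^2 - 48x + 36
Sum: -18x^5 + 24x^4 + 12x^2 - 30x + 36


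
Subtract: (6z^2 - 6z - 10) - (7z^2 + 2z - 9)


Distribute the minus sign:
  (6z^2 - 6z - 10)
- (7z^2 + 2z - 9)
Negate second polynomial: -7z^2 - 2z + 9
Add: -z^2 - 8z - 1


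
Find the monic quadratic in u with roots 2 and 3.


p(u) = (u - 2)(u - 3)
Expand: u^2 - 5u + 6


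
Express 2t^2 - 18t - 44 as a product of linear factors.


Roots satisfy r1 + r2 = -b/a = 9 and r1*r2 = c/a = -22.
So r1 = -2, r2 = 11.
2t^2 - 18t - 44 = 2(t - r1)(t - r2) = 2(t + 2)(t - 11)


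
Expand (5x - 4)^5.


Expand (5x - 4)^5 by repeated multiplication:
  (5x - 4)^2 = 25x^2 - 40x + 16
  (5x - 4)^3 = 125x^3 - 300x^2 + 240x - 64
  (5x - 4)^4 = 625x^4 - 2000x^3 + 2400x^2 - 1280x + 256
= 3125x^5 - 12500x^4 + 20000x^3 - 16000x^2 + 6400x - 1024


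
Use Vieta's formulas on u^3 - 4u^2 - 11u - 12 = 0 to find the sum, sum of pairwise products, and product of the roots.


Monic cubic u^3+bu^2+cu+d=0: sum=-b, pairwise sum=c, product=-d.
b=-4, c=-11, d=-12
r1+r2+r3 = 4
r1r2+r1r3+r2r3 = -11
r1r2r3 = 12


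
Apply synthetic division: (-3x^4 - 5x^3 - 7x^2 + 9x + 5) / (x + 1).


Synthetic division with c = -1. Coefficients: -3, -5, -7, 9, 5
Bring down -3.
  -3 * -1 = 3; 3 - 5 = -2
  -2 * -1 = 2; 2 - 7 = -5
  -5 * -1 = 5; 5 + 9 = 14
  14 * -1 = -14; -14 + 5 = -9
Quotient: -3x^3 - 2x^2 - 5x + 14, Remainder: -9


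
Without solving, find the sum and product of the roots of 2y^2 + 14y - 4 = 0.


For ay^2+by+c=0: sum = -b/a, product = c/a.
a=2, b=14, c=-4
Sum = -(14)/2 = -7
Product = (-4)/2 = -2


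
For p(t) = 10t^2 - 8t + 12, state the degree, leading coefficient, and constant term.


Highest power of t is 2, with coefficient 10. Constant term is 12.
Degree = 2, leading coefficient = 10, constant term = 12


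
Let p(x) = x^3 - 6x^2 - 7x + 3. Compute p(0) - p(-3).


p(0) = 3
p(-3) = -57
p(0) - p(-3) = 3 + 57 = 60


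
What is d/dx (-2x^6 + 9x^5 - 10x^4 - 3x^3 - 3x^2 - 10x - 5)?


Apply the power rule term by term:
  d/dx(-2x^6) = -12x^5
  d/dx(9x^5) = 45x^4
  d/dx(-10x^4) = -40x^3
  d/dx(-3x^3) = -9x^2
  d/dx(-3x^2) = -6x
  d/dx(-10x) = -10
  d/dx(-5) = 0
p'(x) = -12x^5 + 45x^4 - 40x^3 - 9x^2 - 6x - 10


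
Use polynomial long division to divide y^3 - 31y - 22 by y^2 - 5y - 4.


(y^3 - 31y - 22) / (y^2 - 5y - 4)
Step 1: y * (y^2 - 5y - 4) = y^3 - 5y^2 - 4y; subtract.
Step 2: 5 * (y^2 - 5y - 4) = 5y^2 - 25y - 20; subtract.
Quotient: y + 5, Remainder: -2y - 2


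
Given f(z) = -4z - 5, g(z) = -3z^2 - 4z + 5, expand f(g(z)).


Substitute g(z) into f:
f(g(z)) = -4*(-3z^2 - 4z + 5) + (-5)
Expand and combine: 12z^2 + 16z - 25


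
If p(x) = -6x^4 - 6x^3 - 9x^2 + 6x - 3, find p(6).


Using direct substitution:
  -6 * (6)^4 = -7776
  -6 * (6)^3 = -1296
  -9 * (6)^2 = -324
  6 * (6)^1 = 36
  constant: -3
Sum = -7776 - 1296 - 324 + 36 - 3 = -9363


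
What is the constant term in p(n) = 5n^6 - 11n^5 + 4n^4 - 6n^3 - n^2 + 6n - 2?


Read off the constant term: -2


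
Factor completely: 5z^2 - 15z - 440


Roots satisfy r1 + r2 = -b/a = 3 and r1*r2 = c/a = -88.
So r1 = -8, r2 = 11.
5z^2 - 15z - 440 = 5(z - r1)(z - r2) = 5(z + 8)(z - 11)


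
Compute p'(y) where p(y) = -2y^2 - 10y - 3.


Apply the power rule term by term:
  d/dy(-2y^2) = -4y
  d/dy(-10y) = -10
  d/dy(-3) = 0
p'(y) = -4y - 10


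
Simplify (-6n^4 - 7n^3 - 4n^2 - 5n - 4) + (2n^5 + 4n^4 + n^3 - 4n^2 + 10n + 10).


Align terms by degree and add:
  -6n^4 - 7n^3 - 4n^2 - 5n - 4
+ 2n^5 + 4n^4 + n^3 - 4n^2 + 10n + 10
= 2n^5 - 2n^4 - 6n^3 - 8n^2 + 5n + 6


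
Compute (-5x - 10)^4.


Expand (-5x - 10)^4 by repeated multiplication:
  (-5x - 10)^2 = 25x^2 + 100x + 100
  (-5x - 10)^3 = -125x^3 - 750x^2 - 1500x - 1000
= 625x^4 + 5000x^3 + 15000x^2 + 20000x + 10000


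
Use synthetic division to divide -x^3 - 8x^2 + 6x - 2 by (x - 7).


Synthetic division with c = 7. Coefficients: -1, -8, 6, -2
Bring down -1.
  -1 * 7 = -7; -7 - 8 = -15
  -15 * 7 = -105; -105 + 6 = -99
  -99 * 7 = -693; -693 - 2 = -695
Quotient: -x^2 - 15x - 99, Remainder: -695


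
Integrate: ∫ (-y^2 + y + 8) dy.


Reverse power rule on each term:
  ∫ -y^2 dy = -(1/3)y^3
  ∫ y dy = (1/2)y^2
  ∫ 8 dy = 8y
F(y) = -(1/3)y^3 + (1/2)y^2 + 8y + C


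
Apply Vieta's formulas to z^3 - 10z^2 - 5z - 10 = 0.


Monic cubic z^3+bz^2+cz+d=0: sum=-b, pairwise sum=c, product=-d.
b=-10, c=-5, d=-10
r1+r2+r3 = 10
r1r2+r1r3+r2r3 = -5
r1r2r3 = 10


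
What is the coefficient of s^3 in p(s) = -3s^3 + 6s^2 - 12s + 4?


Read off the coefficient of s^3: -3


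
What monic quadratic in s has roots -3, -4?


p(s) = (s + 3)(s + 4)
Expand: s^2 + 7s + 12


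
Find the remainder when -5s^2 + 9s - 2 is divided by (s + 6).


By the Remainder Theorem, the remainder equals p(-6):
  -5*(-6)^2 = -180
  9*(-6)^1 = -54
  constant: -2
Sum: -180 - 54 - 2 = -236


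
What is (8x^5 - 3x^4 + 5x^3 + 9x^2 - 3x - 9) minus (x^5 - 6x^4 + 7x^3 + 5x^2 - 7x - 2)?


Distribute the minus sign:
  (8x^5 - 3x^4 + 5x^3 + 9x^2 - 3x - 9)
- (x^5 - 6x^4 + 7x^3 + 5x^2 - 7x - 2)
Negate second polynomial: -x^5 + 6x^4 - 7x^3 - 5x^2 + 7x + 2
Add: 7x^5 + 3x^4 - 2x^3 + 4x^2 + 4x - 7


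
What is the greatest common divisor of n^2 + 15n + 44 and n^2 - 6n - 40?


Factor each:
  n^2 + 15n + 44 = (n + 4)(n + 11)
  n^2 - 6n - 40 = (n + 4)(n - 10)
Common monic factor: n + 4


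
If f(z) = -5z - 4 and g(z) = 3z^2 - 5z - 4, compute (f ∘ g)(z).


Substitute g(z) into f:
f(g(z)) = -5*(3z^2 - 5z - 4) + (-4)
Expand and combine: -15z^2 + 25z + 16


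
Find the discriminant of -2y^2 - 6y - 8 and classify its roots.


D = b^2 - 4ac = (-6)^2 - 4(-2)(-8) = 36 - 64 = -28
Since D < 0: two complex conjugate roots (no real roots)


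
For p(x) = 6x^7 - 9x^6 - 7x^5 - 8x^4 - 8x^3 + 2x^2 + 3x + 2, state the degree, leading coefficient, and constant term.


Highest power of x is 7, with coefficient 6. Constant term is 2.
Degree = 7, leading coefficient = 6, constant term = 2


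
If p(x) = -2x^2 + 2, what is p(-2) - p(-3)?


p(-2) = -6
p(-3) = -16
p(-2) - p(-3) = -6 + 16 = 10


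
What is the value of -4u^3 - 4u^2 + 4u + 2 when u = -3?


Using direct substitution:
  -4 * (-3)^3 = 108
  -4 * (-3)^2 = -36
  4 * (-3)^1 = -12
  constant: 2
Sum = 108 - 36 - 12 + 2 = 62


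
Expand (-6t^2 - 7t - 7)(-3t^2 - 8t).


Distribute each term of the first polynomial:
  (-6t^2)(-3t^2 - 8t) = 18t^4 + 48t^3
  (-7t)(-3t^2 - 8t) = 21t^3 + 56t^2
  (-7)(-3t^2 - 8t) = 21t^2 + 56t
Sum: 18t^4 + 69t^3 + 77t^2 + 56t


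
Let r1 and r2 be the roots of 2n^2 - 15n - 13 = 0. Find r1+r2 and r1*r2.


For an^2+bn+c=0: sum = -b/a, product = c/a.
a=2, b=-15, c=-13
Sum = -(-15)/2 = 15/2
Product = (-13)/2 = -13/2


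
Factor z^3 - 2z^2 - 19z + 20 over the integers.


Try integer roots (divisors of 20). z=1: p(1)=0.
Divide out (z - 1): quotient is z^2 - z - 20.
Factor the quadratic: (z + 4)(z - 5)
Result: (z - 1)(z + 4)(z - 5)


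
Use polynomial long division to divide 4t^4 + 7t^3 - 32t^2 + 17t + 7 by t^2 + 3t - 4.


(4t^4 + 7t^3 - 32t^2 + 17t + 7) / (t^2 + 3t - 4)
Step 1: 4t^2 * (t^2 + 3t - 4) = 4t^4 + 12t^3 - 16t^2; subtract.
Step 2: -5t * (t^2 + 3t - 4) = -5t^3 - 15t^2 + 20t; subtract.
Step 3: -1 * (t^2 + 3t - 4) = -t^2 - 3t + 4; subtract.
Quotient: 4t^2 - 5t - 1, Remainder: 3


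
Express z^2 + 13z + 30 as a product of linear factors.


Roots satisfy r1 + r2 = -b/a = -13 and r1*r2 = c/a = 30.
So r1 = -3, r2 = -10.
z^2 + 13z + 30 = (z - r1)(z - r2) = (z + 3)(z + 10)


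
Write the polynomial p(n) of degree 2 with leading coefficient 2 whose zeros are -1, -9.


p(n) = 2(n + 1)(n + 9)
Expand: 2n^2 + 20n + 18


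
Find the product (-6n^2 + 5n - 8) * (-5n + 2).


Distribute each term of the first polynomial:
  (-6n^2)(-5n + 2) = 30n^3 - 12n^2
  (5n)(-5n + 2) = -25n^2 + 10n
  (-8)(-5n + 2) = 40n - 16
Sum: 30n^3 - 37n^2 + 50n - 16


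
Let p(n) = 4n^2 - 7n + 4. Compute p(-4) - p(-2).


p(-4) = 96
p(-2) = 34
p(-4) - p(-2) = 96 - 34 = 62


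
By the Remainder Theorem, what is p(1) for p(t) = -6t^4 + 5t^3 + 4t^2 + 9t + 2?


By the Remainder Theorem, the remainder equals p(1):
  -6*(1)^4 = -6
  5*(1)^3 = 5
  4*(1)^2 = 4
  9*(1)^1 = 9
  constant: 2
Sum: -6 + 5 + 4 + 9 + 2 = 14


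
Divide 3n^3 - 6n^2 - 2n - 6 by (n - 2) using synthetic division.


Synthetic division with c = 2. Coefficients: 3, -6, -2, -6
Bring down 3.
  3 * 2 = 6; 6 - 6 = 0
  0 * 2 = 0; 0 - 2 = -2
  -2 * 2 = -4; -4 - 6 = -10
Quotient: 3n^2 - 2, Remainder: -10


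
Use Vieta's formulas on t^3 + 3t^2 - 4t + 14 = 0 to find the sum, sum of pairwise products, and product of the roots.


Monic cubic t^3+bt^2+ct+d=0: sum=-b, pairwise sum=c, product=-d.
b=3, c=-4, d=14
r1+r2+r3 = -3
r1r2+r1r3+r2r3 = -4
r1r2r3 = -14


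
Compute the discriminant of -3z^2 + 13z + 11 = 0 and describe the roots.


D = b^2 - 4ac = (13)^2 - 4(-3)(11) = 169 + 132 = 301
Since D > 0: two distinct irrational roots


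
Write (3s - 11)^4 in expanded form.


Expand (3s - 11)^4 by repeated multiplication:
  (3s - 11)^2 = 9s^2 - 66s + 121
  (3s - 11)^3 = 27s^3 - 297s^2 + 1089s - 1331
= 81s^4 - 1188s^3 + 6534s^2 - 15972s + 14641


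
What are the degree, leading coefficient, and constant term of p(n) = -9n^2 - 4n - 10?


Highest power of n is 2, with coefficient -9. Constant term is -10.
Degree = 2, leading coefficient = -9, constant term = -10


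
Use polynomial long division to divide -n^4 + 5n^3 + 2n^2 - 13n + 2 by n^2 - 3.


(-n^4 + 5n^3 + 2n^2 - 13n + 2) / (n^2 - 3)
Step 1: -n^2 * (n^2 - 3) = -n^4 + 3n^2; subtract.
Step 2: 5n * (n^2 - 3) = 5n^3 - 15n; subtract.
Step 3: -1 * (n^2 - 3) = -n^2 + 3; subtract.
Quotient: -n^2 + 5n - 1, Remainder: 2n - 1


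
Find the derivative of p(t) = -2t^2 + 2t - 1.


Apply the power rule term by term:
  d/dt(-2t^2) = -4t
  d/dt(2t) = 2
  d/dt(-1) = 0
p'(t) = -4t + 2


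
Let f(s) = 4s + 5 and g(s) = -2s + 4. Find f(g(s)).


Substitute g(s) into f:
f(g(s)) = 4*(-2s + 4) + 5
Expand and combine: -8s + 21


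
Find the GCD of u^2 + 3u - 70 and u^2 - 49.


Factor each:
  u^2 + 3u - 70 = (u - 7)(u + 10)
  u^2 - 49 = (u - 7)(u + 7)
Common monic factor: u - 7


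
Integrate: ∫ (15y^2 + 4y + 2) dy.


Reverse power rule on each term:
  ∫ 15y^2 dy = 5y^3
  ∫ 4y dy = 2y^2
  ∫ 2 dy = 2y
F(y) = 5y^3 + 2y^2 + 2y + C


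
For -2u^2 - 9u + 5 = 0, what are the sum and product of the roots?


For au^2+bu+c=0: sum = -b/a, product = c/a.
a=-2, b=-9, c=5
Sum = -(-9)/-2 = -9/2
Product = (5)/-2 = -5/2


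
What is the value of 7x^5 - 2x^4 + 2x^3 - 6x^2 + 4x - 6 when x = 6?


Using direct substitution:
  7 * (6)^5 = 54432
  -2 * (6)^4 = -2592
  2 * (6)^3 = 432
  -6 * (6)^2 = -216
  4 * (6)^1 = 24
  constant: -6
Sum = 54432 - 2592 + 432 - 216 + 24 - 6 = 52074


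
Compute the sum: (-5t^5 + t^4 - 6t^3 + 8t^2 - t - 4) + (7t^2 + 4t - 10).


Align terms by degree and add:
  -5t^5 + t^4 - 6t^3 + 8t^2 - t - 4
+ 7t^2 + 4t - 10
= -5t^5 + t^4 - 6t^3 + 15t^2 + 3t - 14


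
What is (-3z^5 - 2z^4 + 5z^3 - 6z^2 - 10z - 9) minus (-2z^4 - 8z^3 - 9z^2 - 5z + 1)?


Distribute the minus sign:
  (-3z^5 - 2z^4 + 5z^3 - 6z^2 - 10z - 9)
- (-2z^4 - 8z^3 - 9z^2 - 5z + 1)
Negate second polynomial: 2z^4 + 8z^3 + 9z^2 + 5z - 1
Add: -3z^5 + 13z^3 + 3z^2 - 5z - 10


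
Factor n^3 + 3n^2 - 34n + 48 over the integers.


Try integer roots (divisors of 48). n=3: p(3)=0.
Divide out (n - 3): quotient is n^2 + 6n - 16.
Factor the quadratic: (n - 2)(n + 8)
Result: (n - 3)(n - 2)(n + 8)


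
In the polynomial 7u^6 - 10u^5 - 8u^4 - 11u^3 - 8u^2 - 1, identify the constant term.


Read off the constant term: -1


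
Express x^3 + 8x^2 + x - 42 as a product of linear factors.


Try integer roots (divisors of -42). x=-3: p(-3)=0.
Divide out (x + 3): quotient is x^2 + 5x - 14.
Factor the quadratic: (x + 7)(x - 2)
Result: (x + 3)(x + 7)(x - 2)


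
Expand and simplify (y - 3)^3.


Expand (y - 3)^3 by repeated multiplication:
  (y - 3)^2 = y^2 - 6y + 9
= y^3 - 9y^2 + 27y - 27


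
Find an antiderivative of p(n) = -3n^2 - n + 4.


Reverse power rule on each term:
  ∫ -3n^2 dn = -n^3
  ∫ -n dn = -(1/2)n^2
  ∫ 4 dn = 4n
F(n) = -n^3 - (1/2)n^2 + 4n + C


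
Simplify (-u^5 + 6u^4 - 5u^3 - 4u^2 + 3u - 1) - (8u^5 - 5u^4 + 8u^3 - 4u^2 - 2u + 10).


Distribute the minus sign:
  (-u^5 + 6u^4 - 5u^3 - 4u^2 + 3u - 1)
- (8u^5 - 5u^4 + 8u^3 - 4u^2 - 2u + 10)
Negate second polynomial: -8u^5 + 5u^4 - 8u^3 + 4u^2 + 2u - 10
Add: -9u^5 + 11u^4 - 13u^3 + 5u - 11


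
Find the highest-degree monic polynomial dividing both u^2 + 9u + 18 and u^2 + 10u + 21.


Factor each:
  u^2 + 9u + 18 = (u + 3)(u + 6)
  u^2 + 10u + 21 = (u + 3)(u + 7)
Common monic factor: u + 3


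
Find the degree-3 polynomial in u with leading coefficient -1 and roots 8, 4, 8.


p(u) = -(u - 8)(u - 4)(u - 8)
Expand: -u^3 + 20u^2 - 128u + 256


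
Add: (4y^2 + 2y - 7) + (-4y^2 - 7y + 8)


Align terms by degree and add:
  4y^2 + 2y - 7
  -4y^2 - 7y + 8
= -5y + 1


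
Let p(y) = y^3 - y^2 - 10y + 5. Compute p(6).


Using direct substitution:
  1 * (6)^3 = 216
  -1 * (6)^2 = -36
  -10 * (6)^1 = -60
  constant: 5
Sum = 216 - 36 - 60 + 5 = 125


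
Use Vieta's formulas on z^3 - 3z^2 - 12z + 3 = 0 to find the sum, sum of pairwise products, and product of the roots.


Monic cubic z^3+bz^2+cz+d=0: sum=-b, pairwise sum=c, product=-d.
b=-3, c=-12, d=3
r1+r2+r3 = 3
r1r2+r1r3+r2r3 = -12
r1r2r3 = -3


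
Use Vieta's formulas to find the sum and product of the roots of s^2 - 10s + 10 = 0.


For as^2+bs+c=0: sum = -b/a, product = c/a.
a=1, b=-10, c=10
Sum = -(-10)/1 = 10
Product = (10)/1 = 10


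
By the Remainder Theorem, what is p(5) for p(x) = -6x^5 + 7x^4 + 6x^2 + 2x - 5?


By the Remainder Theorem, the remainder equals p(5):
  -6*(5)^5 = -18750
  7*(5)^4 = 4375
  0*(5)^3 = 0
  6*(5)^2 = 150
  2*(5)^1 = 10
  constant: -5
Sum: -18750 + 4375 + 0 + 150 + 10 - 5 = -14220


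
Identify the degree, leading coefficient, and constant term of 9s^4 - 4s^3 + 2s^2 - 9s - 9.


Highest power of s is 4, with coefficient 9. Constant term is -9.
Degree = 4, leading coefficient = 9, constant term = -9


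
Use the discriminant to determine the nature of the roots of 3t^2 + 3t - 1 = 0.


D = b^2 - 4ac = (3)^2 - 4(3)(-1) = 9 + 12 = 21
Since D > 0: two distinct irrational roots


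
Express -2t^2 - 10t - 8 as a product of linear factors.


Roots satisfy r1 + r2 = -b/a = -5 and r1*r2 = c/a = 4.
So r1 = -1, r2 = -4.
-2t^2 - 10t - 8 = -2(t - r1)(t - r2) = -2(t + 1)(t + 4)


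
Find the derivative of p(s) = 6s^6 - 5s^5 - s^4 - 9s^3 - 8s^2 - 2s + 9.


Apply the power rule term by term:
  d/ds(6s^6) = 36s^5
  d/ds(-5s^5) = -25s^4
  d/ds(-s^4) = -4s^3
  d/ds(-9s^3) = -27s^2
  d/ds(-8s^2) = -16s
  d/ds(-2s) = -2
  d/ds(9) = 0
p'(s) = 36s^5 - 25s^4 - 4s^3 - 27s^2 - 16s - 2


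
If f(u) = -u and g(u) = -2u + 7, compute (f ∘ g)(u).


Substitute g(u) into f:
f(g(u)) = -1*(-2u + 7)
Expand and combine: 2u - 7


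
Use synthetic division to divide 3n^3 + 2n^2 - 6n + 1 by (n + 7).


Synthetic division with c = -7. Coefficients: 3, 2, -6, 1
Bring down 3.
  3 * -7 = -21; -21 + 2 = -19
  -19 * -7 = 133; 133 - 6 = 127
  127 * -7 = -889; -889 + 1 = -888
Quotient: 3n^2 - 19n + 127, Remainder: -888


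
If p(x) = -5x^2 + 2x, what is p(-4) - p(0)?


p(-4) = -88
p(0) = 0
p(-4) - p(0) = -88 = -88


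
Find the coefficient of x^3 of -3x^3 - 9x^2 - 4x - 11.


Read off the coefficient of x^3: -3


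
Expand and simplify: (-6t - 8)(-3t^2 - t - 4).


Distribute each term of the first polynomial:
  (-6t)(-3t^2 - t - 4) = 18t^3 + 6t^2 + 24t
  (-8)(-3t^2 - t - 4) = 24t^2 + 8t + 32
Sum: 18t^3 + 30t^2 + 32t + 32
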